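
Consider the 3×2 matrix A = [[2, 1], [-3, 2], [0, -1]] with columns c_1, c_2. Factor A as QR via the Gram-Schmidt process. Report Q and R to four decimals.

Q = [[0.5547, 0.7397], [-0.8321, 0.4931], [0.0000, -0.4579]], R = [[3.6056, -1.1094], [0.0000, 2.1839]]

c_1 = (2, -3, 0); ‖c_1‖ = 3.6056, so e_1 = (0.5547, -0.8321, 0.0000).
e_1·c_2 = 0.5547·1 + (-0.8321)·2 + 0.0000·(-1) = -1.1094.
u_2 = c_2 + 1.1094·e_1 = (1.6154, 1.0769, -1.0000).
‖u_2‖ = 2.1839, so e_2 = (0.7397, 0.4931, -0.4579).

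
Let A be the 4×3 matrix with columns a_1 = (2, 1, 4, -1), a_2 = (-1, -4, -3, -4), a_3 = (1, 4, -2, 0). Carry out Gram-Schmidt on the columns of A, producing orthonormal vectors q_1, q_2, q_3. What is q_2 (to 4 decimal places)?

q_2 = (0.0474, -0.5847, -0.0790, -0.8060)

q_1 = a_1/‖a_1‖ = (2, 1, 4, -1)/4.6904 = (0.4264, 0.2132, 0.8528, -0.2132).
r_{12} = q_1·a_2 = -2.9848.
u_2 = a_2 + 2.9848·q_1 = (0.2727, -3.3636, -0.4545, -4.6364).
‖u_2‖ = 5.7525, so q_2 = (0.0474, -0.5847, -0.0790, -0.8060).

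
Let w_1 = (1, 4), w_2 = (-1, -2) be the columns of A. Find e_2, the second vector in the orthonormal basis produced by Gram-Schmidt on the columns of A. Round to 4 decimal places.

e_1 = w_1/‖w_1‖ = (1, 4)/4.1231 = (0.2425, 0.9701).
r_{12} = e_1·w_2 = -2.1828.
u_2 = w_2 + 2.1828·e_1 = (-0.4706, 0.1176).
‖u_2‖ = 0.4851, so e_2 = (-0.9701, 0.2425).

e_2 = (-0.9701, 0.2425)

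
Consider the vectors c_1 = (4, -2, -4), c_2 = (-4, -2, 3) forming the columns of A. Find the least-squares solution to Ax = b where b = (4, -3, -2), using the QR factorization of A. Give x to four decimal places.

q_1 = c_1/‖c_1‖ = (4, -2, -4)/6.0000 = (0.6667, -0.3333, -0.6667).
r_{12} = q_1·c_2 = -4.0000.
u_2 = c_2 + 4.0000·q_1 = (-1.3333, -3.3333, 0.3333).
‖u_2‖ = 3.6056, so q_2 = (-0.3698, -0.9245, 0.0925).
Qᵀb = (5.0000, 1.1094).
Back-substitute: x_2 = 1.1094/3.6056 = 0.3077.
x_1 = (5.0000 + 4.0000·0.3077)/6.0000 = 1.0385.

x = (1.0385, 0.3077)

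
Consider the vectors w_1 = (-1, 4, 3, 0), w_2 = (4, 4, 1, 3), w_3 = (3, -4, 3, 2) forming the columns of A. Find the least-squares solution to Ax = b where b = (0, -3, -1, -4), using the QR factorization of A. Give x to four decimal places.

e_1 = w_1/‖w_1‖ = (-1, 4, 3, 0)/5.0990 = (-0.1961, 0.7845, 0.5883, 0.0000).
r_{12} = e_1·w_2 = 2.9417.
u_2 = w_2 − 2.9417·e_1 = (4.5769, 1.6923, -0.7308, 3.0000).
‖u_2‖ = 5.7746, so e_2 = (0.7926, 0.2931, -0.1265, 0.5195).
r_{13} = e_1·w_3 = -1.9612; r_{23} = e_2·w_3 = 1.8649.
u_3 = w_3 + 1.9612·e_1 − 1.8649·e_2 = (1.1373, -3.0081, 4.3899, 1.0311).
‖u_3‖ = 5.5386, so e_3 = (0.2053, -0.5431, 0.7926, 0.1862).
Qᵀb = (-2.9417, -2.8307, 0.0920).
Back-substitute: x_3 = 0.0920/5.5386 = 0.0166.
x_2 = (-2.8307 − 1.8649·0.0166)/5.7746 = -0.4956.
x_1 = (-2.9417 − 2.9417·(-0.4956) + 1.9612·0.0166)/5.0990 = -0.2846.

x = (-0.2846, -0.4956, 0.0166)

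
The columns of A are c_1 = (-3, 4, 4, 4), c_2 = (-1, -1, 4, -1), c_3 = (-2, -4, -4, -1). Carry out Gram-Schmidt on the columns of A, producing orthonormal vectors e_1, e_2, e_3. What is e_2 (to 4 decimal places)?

e_2 = (-0.1025, -0.4313, 0.7858, -0.4313)

c_1 = (-3, 4, 4, 4); ‖c_1‖ = 7.5498, so e_1 = (-0.3974, 0.5298, 0.5298, 0.5298).
e_1·c_2 = (-0.3974)·(-1) + 0.5298·(-1) + 0.5298·4 + 0.5298·(-1) = 1.4570.
u_2 = c_2 − 1.4570·e_1 = (-0.4211, -1.7719, 3.2281, -1.7719).
‖u_2‖ = 4.1082, so e_2 = (-0.1025, -0.4313, 0.7858, -0.4313).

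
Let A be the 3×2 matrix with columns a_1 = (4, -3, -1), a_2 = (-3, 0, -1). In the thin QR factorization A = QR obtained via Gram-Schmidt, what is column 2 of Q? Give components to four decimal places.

e_2 = (-0.5656, -0.5489, -0.6155)

a_1 = (4, -3, -1); ‖a_1‖ = 5.0990, so e_1 = (0.7845, -0.5883, -0.1961).
e_1·a_2 = 0.7845·(-3) + (-0.5883)·0 + (-0.1961)·(-1) = -2.1573.
u_2 = a_2 + 2.1573·e_1 = (-1.3077, -1.2692, -1.4231).
‖u_2‖ = 2.3122, so e_2 = (-0.5656, -0.5489, -0.6155).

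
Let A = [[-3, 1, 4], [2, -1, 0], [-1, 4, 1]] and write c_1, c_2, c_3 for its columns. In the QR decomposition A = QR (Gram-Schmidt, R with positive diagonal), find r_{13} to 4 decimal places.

e_1 = c_1/‖c_1‖ = (-3, 2, -1)/3.7417 = (-0.8018, 0.5345, -0.2673).
r_{13} = e_1·c_3 = -3.4744.

r_{13} = -3.4744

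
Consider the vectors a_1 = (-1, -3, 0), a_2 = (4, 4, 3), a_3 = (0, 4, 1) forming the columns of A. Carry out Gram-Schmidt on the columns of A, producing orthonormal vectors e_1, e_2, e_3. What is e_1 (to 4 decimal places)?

a_1 = (-1, -3, 0); ‖a_1‖ = 3.1623, so e_1 = (-0.3162, -0.9487, 0.0000).

e_1 = (-0.3162, -0.9487, 0.0000)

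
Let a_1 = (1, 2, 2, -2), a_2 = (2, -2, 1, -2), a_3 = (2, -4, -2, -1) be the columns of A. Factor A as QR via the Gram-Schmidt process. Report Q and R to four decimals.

Q = [[0.2774, 0.4933, 0.3528], [0.5547, -0.7624, 0.2926], [0.5547, 0.1121, -0.8176], [-0.5547, -0.4036, -0.3485]], R = [[3.6056, 1.1094, -2.2188], [0.0000, 3.4306, 4.2154], [0.0000, 0.0000, 1.5189]]

a_1 = (1, 2, 2, -2); ‖a_1‖ = 3.6056, so q_1 = (0.2774, 0.5547, 0.5547, -0.5547).
q_1·a_2 = 0.2774·2 + 0.5547·(-2) + 0.5547·1 + (-0.5547)·(-2) = 1.1094.
u_2 = a_2 − 1.1094·q_1 = (1.6923, -2.6154, 0.3846, -1.3846).
‖u_2‖ = 3.4306, so q_2 = (0.4933, -0.7624, 0.1121, -0.4036).
q_1·a_3 = 0.2774·2 + 0.5547·(-4) + 0.5547·(-2) + (-0.5547)·(-1) = -2.2188; q_2·a_3 = 0.4933·2 + (-0.7624)·(-4) + 0.1121·(-2) + (-0.4036)·(-1) = 4.2154.
u_3 = a_3 + 2.2188·q_1 − 4.2154·q_2 = (0.5359, 0.4444, -1.2418, -0.5294).
‖u_3‖ = 1.5189, so q_3 = (0.3528, 0.2926, -0.8176, -0.3485).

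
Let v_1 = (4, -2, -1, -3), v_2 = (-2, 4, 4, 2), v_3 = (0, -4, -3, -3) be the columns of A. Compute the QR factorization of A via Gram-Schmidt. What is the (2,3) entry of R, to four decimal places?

r_{23} = -3.9879

v_1 = (4, -2, -1, -3); ‖v_1‖ = 5.4772, so q_1 = (0.7303, -0.3651, -0.1826, -0.5477).
q_1·v_2 = 0.7303·(-2) + (-0.3651)·4 + (-0.1826)·4 + (-0.5477)·2 = -4.7469.
u_2 = v_2 + 4.7469·q_1 = (1.4667, 2.2667, 3.1333, -0.6000).
‖u_2‖ = 4.1793, so q_2 = (0.3509, 0.5424, 0.7497, -0.1436).
r_{23} = q_2·v_3 = -3.9879.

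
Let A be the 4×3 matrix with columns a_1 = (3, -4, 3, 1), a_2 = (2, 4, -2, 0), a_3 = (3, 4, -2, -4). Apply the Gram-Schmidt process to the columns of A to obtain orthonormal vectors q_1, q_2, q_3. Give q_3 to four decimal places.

q_3 = (0.1887, -0.0768, 0.0351, -0.9784)

a_1 = (3, -4, 3, 1); ‖a_1‖ = 5.9161, so q_1 = (0.5071, -0.6761, 0.5071, 0.1690).
q_1·a_2 = 0.5071·2 + (-0.6761)·4 + 0.5071·(-2) + 0.1690·0 = -2.7045.
u_2 = a_2 + 2.7045·q_1 = (3.3714, 2.1714, -0.6286, 0.4571).
‖u_2‖ = 4.0848, so q_2 = (0.8254, 0.5316, -0.1539, 0.1119).
q_1·a_3 = 0.5071·3 + (-0.6761)·4 + 0.5071·(-2) + 0.1690·(-4) = -2.8735; q_2·a_3 = 0.8254·3 + 0.5316·4 + (-0.1539)·(-2) + 0.1119·(-4) = 4.4625.
u_3 = a_3 + 2.8735·q_1 − 4.4625·q_2 = (0.7740, -0.3151, 0.1438, -4.0137).
‖u_3‖ = 4.1023, so q_3 = (0.1887, -0.0768, 0.0351, -0.9784).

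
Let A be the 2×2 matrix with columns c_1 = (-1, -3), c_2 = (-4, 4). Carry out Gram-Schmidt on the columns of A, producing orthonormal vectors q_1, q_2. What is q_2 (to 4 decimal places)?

q_2 = (-0.9487, 0.3162)

c_1 = (-1, -3); ‖c_1‖ = 3.1623, so q_1 = (-0.3162, -0.9487).
q_1·c_2 = (-0.3162)·(-4) + (-0.9487)·4 = -2.5298.
u_2 = c_2 + 2.5298·q_1 = (-4.8000, 1.6000).
‖u_2‖ = 5.0596, so q_2 = (-0.9487, 0.3162).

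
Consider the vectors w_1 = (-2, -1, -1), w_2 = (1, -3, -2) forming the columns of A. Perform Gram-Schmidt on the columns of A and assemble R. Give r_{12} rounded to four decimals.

q_1 = w_1/‖w_1‖ = (-2, -1, -1)/2.4495 = (-0.8165, -0.4082, -0.4082).
r_{12} = q_1·w_2 = 1.2247.

r_{12} = 1.2247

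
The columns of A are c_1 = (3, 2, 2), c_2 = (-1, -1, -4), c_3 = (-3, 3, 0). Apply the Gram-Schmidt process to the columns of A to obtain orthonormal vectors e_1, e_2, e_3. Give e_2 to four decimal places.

c_1 = (3, 2, 2); ‖c_1‖ = 4.1231, so e_1 = (0.7276, 0.4851, 0.4851).
e_1·c_2 = 0.7276·(-1) + 0.4851·(-1) + 0.4851·(-4) = -3.1530.
u_2 = c_2 + 3.1530·e_1 = (1.2941, 0.5294, -2.4706).
‖u_2‖ = 2.8388, so e_2 = (0.4559, 0.1865, -0.8703).

e_2 = (0.4559, 0.1865, -0.8703)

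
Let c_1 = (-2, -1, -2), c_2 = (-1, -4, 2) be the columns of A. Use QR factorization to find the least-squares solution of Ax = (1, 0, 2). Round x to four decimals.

c_1 = (-2, -1, -2); ‖c_1‖ = 3.0000, so e_1 = (-0.6667, -0.3333, -0.6667).
e_1·c_2 = (-0.6667)·(-1) + (-0.3333)·(-4) + (-0.6667)·2 = 0.6667.
u_2 = c_2 − 0.6667·e_1 = (-0.5556, -3.7778, 2.4444).
‖u_2‖ = 4.5338, so e_2 = (-0.1225, -0.8332, 0.5392).
Qᵀb = (-2.0000, 0.9558).
Back-substitute: x_2 = 0.9558/4.5338 = 0.2108.
x_1 = (-2.0000 − 0.6667·0.2108)/3.0000 = -0.7135.

x = (-0.7135, 0.2108)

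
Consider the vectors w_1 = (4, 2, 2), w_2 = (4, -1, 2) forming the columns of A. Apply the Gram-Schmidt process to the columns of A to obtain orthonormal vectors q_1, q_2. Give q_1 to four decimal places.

q_1 = (0.8165, 0.4082, 0.4082)

w_1 = (4, 2, 2); ‖w_1‖ = 4.8990, so q_1 = (0.8165, 0.4082, 0.4082).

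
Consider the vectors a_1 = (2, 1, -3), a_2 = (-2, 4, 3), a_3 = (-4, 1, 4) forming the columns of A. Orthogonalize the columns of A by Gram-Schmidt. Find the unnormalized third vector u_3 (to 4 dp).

a_1 = (2, 1, -3); ‖a_1‖ = 3.7417, so q_1 = (0.5345, 0.2673, -0.8018).
q_1·a_2 = 0.5345·(-2) + 0.2673·4 + (-0.8018)·3 = -2.4054.
u_2 = a_2 + 2.4054·q_1 = (-0.7143, 4.6429, 1.0714).
‖u_2‖ = 4.8181, so q_2 = (-0.1482, 0.9636, 0.2224).
q_1·a_3 = 0.5345·(-4) + 0.2673·1 + (-0.8018)·4 = -5.0780; q_2·a_3 = (-0.1482)·(-4) + 0.9636·1 + 0.2224·4 = 2.4461.
u_3 = a_3 + 5.0780·q_1 − 2.4461·q_2 = (-0.9231, 0.0000, -0.6154).

u_3 = (-0.9231, 0.0000, -0.6154)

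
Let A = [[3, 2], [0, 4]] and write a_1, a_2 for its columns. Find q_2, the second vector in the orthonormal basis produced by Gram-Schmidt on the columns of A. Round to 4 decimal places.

a_1 = (3, 0); ‖a_1‖ = 3.0000, so q_1 = (1.0000, 0.0000).
q_1·a_2 = 1.0000·2 + 0.0000·4 = 2.0000.
u_2 = a_2 − 2.0000·q_1 = (0.0000, 4.0000).
‖u_2‖ = 4.0000, so q_2 = (0.0000, 1.0000).

q_2 = (0.0000, 1.0000)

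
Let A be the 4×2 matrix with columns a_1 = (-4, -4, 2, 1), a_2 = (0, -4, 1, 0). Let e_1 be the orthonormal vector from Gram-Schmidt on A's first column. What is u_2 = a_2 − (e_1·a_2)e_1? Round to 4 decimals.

u_2 = (1.9459, -2.0541, 0.0270, -0.4865)

a_1 = (-4, -4, 2, 1); ‖a_1‖ = 6.0828, so e_1 = (-0.6576, -0.6576, 0.3288, 0.1644).
e_1·a_2 = (-0.6576)·0 + (-0.6576)·(-4) + 0.3288·1 + 0.1644·0 = 2.9592.
u_2 = a_2 − 2.9592·e_1 = (1.9459, -2.0541, 0.0270, -0.4865).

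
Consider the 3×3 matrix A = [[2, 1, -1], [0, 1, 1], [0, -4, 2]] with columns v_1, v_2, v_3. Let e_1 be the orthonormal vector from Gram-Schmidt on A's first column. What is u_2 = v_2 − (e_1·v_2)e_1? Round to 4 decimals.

v_1 = (2, 0, 0); ‖v_1‖ = 2.0000, so e_1 = (1.0000, 0.0000, 0.0000).
e_1·v_2 = 1.0000·1 + 0.0000·1 + 0.0000·(-4) = 1.0000.
u_2 = v_2 − 1.0000·e_1 = (0.0000, 1.0000, -4.0000).

u_2 = (0.0000, 1.0000, -4.0000)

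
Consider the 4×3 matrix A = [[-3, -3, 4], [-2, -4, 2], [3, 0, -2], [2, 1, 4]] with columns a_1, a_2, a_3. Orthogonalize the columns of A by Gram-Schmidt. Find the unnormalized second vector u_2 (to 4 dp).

a_1 = (-3, -2, 3, 2); ‖a_1‖ = 5.0990, so e_1 = (-0.5883, -0.3922, 0.5883, 0.3922).
e_1·a_2 = (-0.5883)·(-3) + (-0.3922)·(-4) + 0.5883·0 + 0.3922·1 = 3.7262.
u_2 = a_2 − 3.7262·e_1 = (-0.8077, -2.5385, -2.1923, -0.4615).

u_2 = (-0.8077, -2.5385, -2.1923, -0.4615)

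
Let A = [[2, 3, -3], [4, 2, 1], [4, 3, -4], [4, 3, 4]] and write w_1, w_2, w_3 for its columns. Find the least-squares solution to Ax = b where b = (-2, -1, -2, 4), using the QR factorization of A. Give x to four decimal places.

w_1 = (2, 4, 4, 4); ‖w_1‖ = 7.2111, so e_1 = (0.2774, 0.5547, 0.5547, 0.5547).
e_1·w_2 = 0.2774·3 + 0.5547·2 + 0.5547·3 + 0.5547·3 = 5.2697.
u_2 = w_2 − 5.2697·e_1 = (1.5385, -0.9231, 0.0769, 0.0769).
‖u_2‖ = 1.7974, so e_2 = (0.8559, -0.5136, 0.0428, 0.0428).
e_1·w_3 = 0.2774·(-3) + 0.5547·1 + 0.5547·(-4) + 0.5547·4 = -0.2774; e_2·w_3 = 0.8559·(-3) + (-0.5136)·1 + 0.0428·(-4) + 0.0428·4 = -3.0813.
u_3 = w_3 + 0.2774·e_1 + 3.0813·e_2 = (-0.2857, -0.4286, -3.7143, 4.2857).
‖u_3‖ = 5.6946, so e_3 = (-0.0502, -0.0753, -0.6522, 0.7526).
Qᵀb = (0.0000, -1.1127, 4.4905).
Back-substitute: x_3 = 4.4905/5.6946 = 0.7885.
x_2 = (-1.1127 + 3.0813·0.7885)/1.7974 = 0.7327.
x_1 = (0.0000 − 5.2697·0.7327 + 0.2774·0.7885)/7.2111 = -0.5051.

x = (-0.5051, 0.7327, 0.7885)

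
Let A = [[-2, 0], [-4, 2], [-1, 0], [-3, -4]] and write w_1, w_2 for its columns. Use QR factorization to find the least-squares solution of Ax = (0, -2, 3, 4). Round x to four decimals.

q_1 = w_1/‖w_1‖ = (-2, -4, -1, -3)/5.4772 = (-0.3651, -0.7303, -0.1826, -0.5477).
r_{12} = q_1·w_2 = 0.7303.
u_2 = w_2 − 0.7303·q_1 = (0.2667, 2.5333, 0.1333, -3.6000).
‖u_2‖ = 4.4121, so q_2 = (0.0604, 0.5742, 0.0302, -0.8159).
Qᵀb = (-1.2780, -4.3214).
Back-substitute: x_2 = -4.3214/4.4121 = -0.9795.
x_1 = (-1.2780 − 0.7303·(-0.9795))/5.4772 = -0.1027.

x = (-0.1027, -0.9795)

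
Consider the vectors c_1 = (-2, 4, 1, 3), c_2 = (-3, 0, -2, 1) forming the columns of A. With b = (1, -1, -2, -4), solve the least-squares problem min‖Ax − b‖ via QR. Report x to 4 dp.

q_1 = c_1/‖c_1‖ = (-2, 4, 1, 3)/5.4772 = (-0.3651, 0.7303, 0.1826, 0.5477).
r_{12} = q_1·c_2 = 1.2780.
u_2 = c_2 − 1.2780·q_1 = (-2.5333, -0.9333, -2.2333, 0.3000).
‖u_2‖ = 3.5166, so q_2 = (-0.7204, -0.2654, -0.6351, 0.0853).
Qᵀb = (-3.6515, 0.4739).
Back-substitute: x_2 = 0.4739/3.5166 = 0.1348.
x_1 = (-3.6515 − 1.2780·0.1348)/5.4772 = -0.6981.

x = (-0.6981, 0.1348)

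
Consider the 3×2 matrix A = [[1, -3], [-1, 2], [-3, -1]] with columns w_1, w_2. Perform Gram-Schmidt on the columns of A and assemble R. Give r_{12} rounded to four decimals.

e_1 = w_1/‖w_1‖ = (1, -1, -3)/3.3166 = (0.3015, -0.3015, -0.9045).
r_{12} = e_1·w_2 = -0.6030.

r_{12} = -0.6030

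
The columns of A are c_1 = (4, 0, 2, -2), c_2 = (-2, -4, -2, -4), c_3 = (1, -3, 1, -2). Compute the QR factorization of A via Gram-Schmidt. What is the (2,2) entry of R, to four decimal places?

e_1 = c_1/‖c_1‖ = (4, 0, 2, -2)/4.8990 = (0.8165, 0.0000, 0.4082, -0.4082).
r_{12} = e_1·c_2 = -0.8165.
u_2 = c_2 + 0.8165·e_1 = (-1.3333, -4.0000, -1.6667, -4.3333).
r_{22} = ‖u_2‖ = 6.2716.

r_{22} = 6.2716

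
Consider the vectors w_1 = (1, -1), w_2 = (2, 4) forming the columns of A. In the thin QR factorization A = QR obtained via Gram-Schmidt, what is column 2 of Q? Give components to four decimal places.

q_2 = (0.7071, 0.7071)

w_1 = (1, -1); ‖w_1‖ = 1.4142, so q_1 = (0.7071, -0.7071).
q_1·w_2 = 0.7071·2 + (-0.7071)·4 = -1.4142.
u_2 = w_2 + 1.4142·q_1 = (3.0000, 3.0000).
‖u_2‖ = 4.2426, so q_2 = (0.7071, 0.7071).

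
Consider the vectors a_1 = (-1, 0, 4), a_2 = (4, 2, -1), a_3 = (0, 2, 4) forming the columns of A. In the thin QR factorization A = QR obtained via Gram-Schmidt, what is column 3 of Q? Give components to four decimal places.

a_1 = (-1, 0, 4); ‖a_1‖ = 4.1231, so e_1 = (-0.2425, 0.0000, 0.9701).
e_1·a_2 = (-0.2425)·4 + 0.0000·2 + 0.9701·(-1) = -1.9403.
u_2 = a_2 + 1.9403·e_1 = (3.5294, 2.0000, 0.8824).
‖u_2‖ = 4.1515, so e_2 = (0.8501, 0.4817, 0.2125).
e_1·a_3 = (-0.2425)·0 + 0.0000·2 + 0.9701·4 = 3.8806; e_2·a_3 = 0.8501·0 + 0.4817·2 + 0.2125·4 = 1.8136.
u_3 = a_3 − 3.8806·e_1 − 1.8136·e_2 = (-0.6007, 1.1263, -0.1502).
‖u_3‖ = 1.2853, so e_3 = (-0.4674, 0.8763, -0.1168).

e_3 = (-0.4674, 0.8763, -0.1168)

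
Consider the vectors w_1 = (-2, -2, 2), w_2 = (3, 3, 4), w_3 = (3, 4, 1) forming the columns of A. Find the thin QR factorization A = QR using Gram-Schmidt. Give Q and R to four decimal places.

Q = [[-0.5774, 0.4082, -0.7071], [-0.5774, 0.4082, 0.7071], [0.5774, 0.8165, 0.0000]], R = [[3.4641, -1.1547, -3.4641], [0.0000, 5.7155, 3.6742], [0.0000, 0.0000, 0.7071]]

w_1 = (-2, -2, 2); ‖w_1‖ = 3.4641, so e_1 = (-0.5774, -0.5774, 0.5774).
e_1·w_2 = (-0.5774)·3 + (-0.5774)·3 + 0.5774·4 = -1.1547.
u_2 = w_2 + 1.1547·e_1 = (2.3333, 2.3333, 4.6667).
‖u_2‖ = 5.7155, so e_2 = (0.4082, 0.4082, 0.8165).
e_1·w_3 = (-0.5774)·3 + (-0.5774)·4 + 0.5774·1 = -3.4641; e_2·w_3 = 0.4082·3 + 0.4082·4 + 0.8165·1 = 3.6742.
u_3 = w_3 + 3.4641·e_1 − 3.6742·e_2 = (-0.5000, 0.5000, 0.0000).
‖u_3‖ = 0.7071, so e_3 = (-0.7071, 0.7071, 0.0000).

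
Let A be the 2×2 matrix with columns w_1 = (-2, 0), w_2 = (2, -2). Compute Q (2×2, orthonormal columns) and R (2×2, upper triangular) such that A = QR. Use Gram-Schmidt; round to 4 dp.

Q = [[-1.0000, 0.0000], [0.0000, -1.0000]], R = [[2.0000, -2.0000], [0.0000, 2.0000]]

e_1 = w_1/‖w_1‖ = (-2, 0)/2.0000 = (-1.0000, 0.0000).
r_{12} = e_1·w_2 = -2.0000.
u_2 = w_2 + 2.0000·e_1 = (0.0000, -2.0000).
‖u_2‖ = 2.0000, so e_2 = (0.0000, -1.0000).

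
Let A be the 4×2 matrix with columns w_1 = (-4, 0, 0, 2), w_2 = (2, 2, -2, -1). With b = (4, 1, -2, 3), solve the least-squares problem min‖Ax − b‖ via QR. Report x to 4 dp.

x = (-0.1250, 0.7500)

w_1 = (-4, 0, 0, 2); ‖w_1‖ = 4.4721, so q_1 = (-0.8944, 0.0000, 0.0000, 0.4472).
q_1·w_2 = (-0.8944)·2 + 0.0000·2 + 0.0000·(-2) + 0.4472·(-1) = -2.2361.
u_2 = w_2 + 2.2361·q_1 = (0.0000, 2.0000, -2.0000, 0.0000).
‖u_2‖ = 2.8284, so q_2 = (0.0000, 0.7071, -0.7071, 0.0000).
Qᵀb = (-2.2361, 2.1213).
Back-substitute: x_2 = 2.1213/2.8284 = 0.7500.
x_1 = (-2.2361 + 2.2361·0.7500)/4.4721 = -0.1250.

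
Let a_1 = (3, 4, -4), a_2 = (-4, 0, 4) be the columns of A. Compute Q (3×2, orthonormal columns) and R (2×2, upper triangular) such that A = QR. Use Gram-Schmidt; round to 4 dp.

Q = [[0.4685, -0.5437], [0.6247, 0.7612], [-0.6247, 0.3534]], R = [[6.4031, -4.3729], [0.0000, 3.5886]]

a_1 = (3, 4, -4); ‖a_1‖ = 6.4031, so e_1 = (0.4685, 0.6247, -0.6247).
e_1·a_2 = 0.4685·(-4) + 0.6247·0 + (-0.6247)·4 = -4.3729.
u_2 = a_2 + 4.3729·e_1 = (-1.9512, 2.7317, 1.2683).
‖u_2‖ = 3.5886, so e_2 = (-0.5437, 0.7612, 0.3534).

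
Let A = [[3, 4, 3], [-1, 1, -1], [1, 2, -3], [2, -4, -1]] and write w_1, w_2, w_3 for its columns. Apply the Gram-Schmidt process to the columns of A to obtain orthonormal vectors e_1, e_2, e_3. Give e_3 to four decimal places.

e_3 = (0.3359, -0.2301, -0.8973, -0.1703)

w_1 = (3, -1, 1, 2); ‖w_1‖ = 3.8730, so e_1 = (0.7746, -0.2582, 0.2582, 0.5164).
e_1·w_2 = 0.7746·4 + (-0.2582)·1 + 0.2582·2 + 0.5164·(-4) = 1.2910.
u_2 = w_2 − 1.2910·e_1 = (3.0000, 1.3333, 1.6667, -4.6667).
‖u_2‖ = 5.9442, so e_2 = (0.5047, 0.2243, 0.2804, -0.7851).
e_1·w_3 = 0.7746·3 + (-0.2582)·(-1) + 0.2582·(-3) + 0.5164·(-1) = 1.2910; e_2·w_3 = 0.5047·3 + 0.2243·(-1) + 0.2804·(-3) + (-0.7851)·(-1) = 1.2337.
u_3 = w_3 − 1.2910·e_1 − 1.2337·e_2 = (1.3774, -0.9434, -3.6792, -0.6981).
‖u_3‖ = 4.1002, so e_3 = (0.3359, -0.2301, -0.8973, -0.1703).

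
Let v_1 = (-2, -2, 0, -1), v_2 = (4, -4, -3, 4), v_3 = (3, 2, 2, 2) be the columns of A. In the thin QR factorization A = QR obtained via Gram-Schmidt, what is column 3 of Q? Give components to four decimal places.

v_1 = (-2, -2, 0, -1); ‖v_1‖ = 3.0000, so e_1 = (-0.6667, -0.6667, 0.0000, -0.3333).
e_1·v_2 = (-0.6667)·4 + (-0.6667)·(-4) + 0.0000·(-3) + (-0.3333)·4 = -1.3333.
u_2 = v_2 + 1.3333·e_1 = (3.1111, -4.8889, -3.0000, 3.5556).
‖u_2‖ = 7.4312, so e_2 = (0.4187, -0.6579, -0.4037, 0.4785).
e_1·v_3 = (-0.6667)·3 + (-0.6667)·2 + 0.0000·2 + (-0.3333)·2 = -4.0000; e_2·v_3 = 0.4187·3 + (-0.6579)·2 + (-0.4037)·2 + 0.4785·2 = 0.0897.
u_3 = v_3 + 4.0000·e_1 − 0.0897·e_2 = (0.2958, -0.6076, 2.0362, 0.6237).
‖u_3‖ = 2.2343, so e_3 = (0.1324, -0.2720, 0.9114, 0.2792).

e_3 = (0.1324, -0.2720, 0.9114, 0.2792)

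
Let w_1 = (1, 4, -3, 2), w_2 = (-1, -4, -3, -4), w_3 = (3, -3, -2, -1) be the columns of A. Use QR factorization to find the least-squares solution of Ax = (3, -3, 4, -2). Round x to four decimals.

q_1 = w_1/‖w_1‖ = (1, 4, -3, 2)/5.4772 = (0.1826, 0.7303, -0.5477, 0.3651).
r_{12} = q_1·w_2 = -2.9212.
u_2 = w_2 + 2.9212·q_1 = (-0.4667, -1.8667, -4.6000, -2.9333).
‖u_2‖ = 5.7850, so q_2 = (-0.0807, -0.3227, -0.7952, -0.5071).
r_{13} = q_1·w_3 = -0.9129; r_{23} = q_2·w_3 = 2.8234.
u_3 = w_3 + 0.9129·q_1 − 2.8234·q_2 = (3.3944, -1.4223, -0.2550, 0.7649).
‖u_3‖ = 3.7677, so q_3 = (0.9009, -0.3775, -0.0677, 0.2030).
Qᵀb = (-4.5644, -1.4405, 3.1586).
Back-substitute: x_3 = 3.1586/3.7677 = 0.8383.
x_2 = (-1.4405 − 2.8234·0.8383)/5.7850 = -0.6582.
x_1 = (-4.5644 + 2.9212·(-0.6582) + 0.9129·0.8383)/5.4772 = -1.0446.

x = (-1.0446, -0.6582, 0.8383)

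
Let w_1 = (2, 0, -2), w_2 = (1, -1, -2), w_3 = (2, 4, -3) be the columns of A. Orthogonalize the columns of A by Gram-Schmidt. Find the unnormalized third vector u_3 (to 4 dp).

u_3 = (-1.6667, 1.6667, -1.6667)

e_1 = w_1/‖w_1‖ = (2, 0, -2)/2.8284 = (0.7071, 0.0000, -0.7071).
r_{12} = e_1·w_2 = 2.1213.
u_2 = w_2 − 2.1213·e_1 = (-0.5000, -1.0000, -0.5000).
‖u_2‖ = 1.2247, so e_2 = (-0.4082, -0.8165, -0.4082).
r_{13} = e_1·w_3 = 3.5355; r_{23} = e_2·w_3 = -2.8577.
u_3 = w_3 − 3.5355·e_1 + 2.8577·e_2 = (-1.6667, 1.6667, -1.6667).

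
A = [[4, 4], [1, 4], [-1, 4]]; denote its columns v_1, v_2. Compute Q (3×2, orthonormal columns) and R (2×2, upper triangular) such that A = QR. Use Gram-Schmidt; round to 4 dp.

e_1 = v_1/‖v_1‖ = (4, 1, -1)/4.2426 = (0.9428, 0.2357, -0.2357).
r_{12} = e_1·v_2 = 3.7712.
u_2 = v_2 − 3.7712·e_1 = (0.4444, 3.1111, 4.8889).
‖u_2‖ = 5.8119, so e_2 = (0.0765, 0.5353, 0.8412).

Q = [[0.9428, 0.0765], [0.2357, 0.5353], [-0.2357, 0.8412]], R = [[4.2426, 3.7712], [0.0000, 5.8119]]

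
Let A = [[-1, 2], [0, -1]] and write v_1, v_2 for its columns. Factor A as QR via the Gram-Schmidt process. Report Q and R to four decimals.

q_1 = v_1/‖v_1‖ = (-1, 0)/1.0000 = (-1.0000, 0.0000).
r_{12} = q_1·v_2 = -2.0000.
u_2 = v_2 + 2.0000·q_1 = (0.0000, -1.0000).
‖u_2‖ = 1.0000, so q_2 = (0.0000, -1.0000).

Q = [[-1.0000, 0.0000], [0.0000, -1.0000]], R = [[1.0000, -2.0000], [0.0000, 1.0000]]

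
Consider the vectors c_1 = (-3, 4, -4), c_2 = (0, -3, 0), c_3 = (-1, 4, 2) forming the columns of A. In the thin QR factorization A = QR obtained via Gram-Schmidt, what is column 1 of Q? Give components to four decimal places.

q_1 = (-0.4685, 0.6247, -0.6247)

q_1 = c_1/‖c_1‖ = (-3, 4, -4)/6.4031 = (-0.4685, 0.6247, -0.6247).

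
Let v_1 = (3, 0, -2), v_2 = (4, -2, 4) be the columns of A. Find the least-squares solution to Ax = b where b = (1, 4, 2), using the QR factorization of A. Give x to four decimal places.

x = (-0.1150, 0.1239)

q_1 = v_1/‖v_1‖ = (3, 0, -2)/3.6056 = (0.8321, 0.0000, -0.5547).
r_{12} = q_1·v_2 = 1.1094.
u_2 = v_2 − 1.1094·q_1 = (3.0769, -2.0000, 4.6154).
‖u_2‖ = 5.8965, so q_2 = (0.5218, -0.3392, 0.7827).
Qᵀb = (-0.2774, 0.7305).
Back-substitute: x_2 = 0.7305/5.8965 = 0.1239.
x_1 = (-0.2774 − 1.1094·0.1239)/3.6056 = -0.1150.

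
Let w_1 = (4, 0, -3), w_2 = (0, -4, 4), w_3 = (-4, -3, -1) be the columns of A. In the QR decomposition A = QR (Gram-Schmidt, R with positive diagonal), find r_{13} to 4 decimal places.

r_{13} = -2.6000

w_1 = (4, 0, -3); ‖w_1‖ = 5.0000, so e_1 = (0.8000, 0.0000, -0.6000).
r_{13} = e_1·w_3 = -2.6000.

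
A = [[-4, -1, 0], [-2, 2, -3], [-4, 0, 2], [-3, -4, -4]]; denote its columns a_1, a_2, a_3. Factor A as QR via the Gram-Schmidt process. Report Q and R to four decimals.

Q = [[-0.5963, 0.0158, 0.1767], [-0.2981, 0.6005, -0.7384], [-0.5963, 0.2528, 0.5025], [-0.4472, -0.7585, -0.4134]], R = [[6.7082, 1.7889, 1.4907], [0.0000, 4.2190, 1.7382], [0.0000, 0.0000, 4.8741]]

a_1 = (-4, -2, -4, -3); ‖a_1‖ = 6.7082, so e_1 = (-0.5963, -0.2981, -0.5963, -0.4472).
e_1·a_2 = (-0.5963)·(-1) + (-0.2981)·2 + (-0.5963)·0 + (-0.4472)·(-4) = 1.7889.
u_2 = a_2 − 1.7889·e_1 = (0.0667, 2.5333, 1.0667, -3.2000).
‖u_2‖ = 4.2190, so e_2 = (0.0158, 0.6005, 0.2528, -0.7585).
e_1·a_3 = (-0.5963)·0 + (-0.2981)·(-3) + (-0.5963)·2 + (-0.4472)·(-4) = 1.4907; e_2·a_3 = 0.0158·0 + 0.6005·(-3) + 0.2528·2 + (-0.7585)·(-4) = 1.7382.
u_3 = a_3 − 1.4907·e_1 − 1.7382·e_2 = (0.8614, -3.5993, 2.4494, -2.0150).
‖u_3‖ = 4.8741, so e_3 = (0.1767, -0.7384, 0.5025, -0.4134).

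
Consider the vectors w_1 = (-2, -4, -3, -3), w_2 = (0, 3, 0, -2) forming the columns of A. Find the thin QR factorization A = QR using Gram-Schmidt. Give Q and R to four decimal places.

Q = [[-0.3244, -0.0910], [-0.6489, 0.6822], [-0.4867, -0.1364], [-0.4867, -0.7125]], R = [[6.1644, -0.9733], [0.0000, 3.4717]]

w_1 = (-2, -4, -3, -3); ‖w_1‖ = 6.1644, so q_1 = (-0.3244, -0.6489, -0.4867, -0.4867).
q_1·w_2 = (-0.3244)·0 + (-0.6489)·3 + (-0.4867)·0 + (-0.4867)·(-2) = -0.9733.
u_2 = w_2 + 0.9733·q_1 = (-0.3158, 2.3684, -0.4737, -2.4737).
‖u_2‖ = 3.4717, so q_2 = (-0.0910, 0.6822, -0.1364, -0.7125).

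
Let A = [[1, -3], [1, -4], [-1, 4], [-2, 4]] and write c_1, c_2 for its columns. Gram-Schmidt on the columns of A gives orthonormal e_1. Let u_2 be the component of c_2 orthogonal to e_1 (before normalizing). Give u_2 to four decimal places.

e_1 = c_1/‖c_1‖ = (1, 1, -1, -2)/2.6458 = (0.3780, 0.3780, -0.3780, -0.7559).
r_{12} = e_1·c_2 = -7.1813.
u_2 = c_2 + 7.1813·e_1 = (-0.2857, -1.2857, 1.2857, -1.4286).

u_2 = (-0.2857, -1.2857, 1.2857, -1.4286)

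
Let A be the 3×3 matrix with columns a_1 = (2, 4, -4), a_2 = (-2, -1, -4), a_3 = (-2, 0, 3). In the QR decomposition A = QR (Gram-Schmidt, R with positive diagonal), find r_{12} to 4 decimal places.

a_1 = (2, 4, -4); ‖a_1‖ = 6.0000, so e_1 = (0.3333, 0.6667, -0.6667).
r_{12} = e_1·a_2 = 1.3333.

r_{12} = 1.3333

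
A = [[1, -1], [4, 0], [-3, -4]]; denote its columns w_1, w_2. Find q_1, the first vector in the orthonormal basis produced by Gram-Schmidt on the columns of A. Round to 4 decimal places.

q_1 = w_1/‖w_1‖ = (1, 4, -3)/5.0990 = (0.1961, 0.7845, -0.5883).

q_1 = (0.1961, 0.7845, -0.5883)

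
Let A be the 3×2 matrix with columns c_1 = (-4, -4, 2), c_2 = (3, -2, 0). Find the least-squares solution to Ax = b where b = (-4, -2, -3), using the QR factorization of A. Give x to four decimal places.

e_1 = c_1/‖c_1‖ = (-4, -4, 2)/6.0000 = (-0.6667, -0.6667, 0.3333).
r_{12} = e_1·c_2 = -0.6667.
u_2 = c_2 + 0.6667·e_1 = (2.5556, -2.4444, 0.2222).
‖u_2‖ = 3.5434, so e_2 = (0.7212, -0.6899, 0.0627).
Qᵀb = (3.0000, -1.6933).
Back-substitute: x_2 = -1.6933/3.5434 = -0.4779.
x_1 = (3.0000 + 0.6667·(-0.4779))/6.0000 = 0.4469.

x = (0.4469, -0.4779)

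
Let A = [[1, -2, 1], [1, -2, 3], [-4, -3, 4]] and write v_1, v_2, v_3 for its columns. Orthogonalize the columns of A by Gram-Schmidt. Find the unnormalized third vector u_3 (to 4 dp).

u_3 = (-1.0000, 1.0000, 0.0000)

v_1 = (1, 1, -4); ‖v_1‖ = 4.2426, so e_1 = (0.2357, 0.2357, -0.9428).
e_1·v_2 = 0.2357·(-2) + 0.2357·(-2) + (-0.9428)·(-3) = 1.8856.
u_2 = v_2 − 1.8856·e_1 = (-2.4444, -2.4444, -1.2222).
‖u_2‖ = 3.6667, so e_2 = (-0.6667, -0.6667, -0.3333).
e_1·v_3 = 0.2357·1 + 0.2357·3 + (-0.9428)·4 = -2.8284; e_2·v_3 = (-0.6667)·1 + (-0.6667)·3 + (-0.3333)·4 = -4.0000.
u_3 = v_3 + 2.8284·e_1 + 4.0000·e_2 = (-1.0000, 1.0000, 0.0000).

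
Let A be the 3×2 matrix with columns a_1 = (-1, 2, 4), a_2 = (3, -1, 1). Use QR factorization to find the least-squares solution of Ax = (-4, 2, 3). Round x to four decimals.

x = (0.9087, -0.9174)

a_1 = (-1, 2, 4); ‖a_1‖ = 4.5826, so q_1 = (-0.2182, 0.4364, 0.8729).
q_1·a_2 = (-0.2182)·3 + 0.4364·(-1) + 0.8729·1 = -0.2182.
u_2 = a_2 + 0.2182·q_1 = (2.9524, -0.9048, 1.1905).
‖u_2‖ = 3.3094, so q_2 = (0.8921, -0.2734, 0.3597).
Qᵀb = (4.3644, -3.0360).
Back-substitute: x_2 = -3.0360/3.3094 = -0.9174.
x_1 = (4.3644 + 0.2182·(-0.9174))/4.5826 = 0.9087.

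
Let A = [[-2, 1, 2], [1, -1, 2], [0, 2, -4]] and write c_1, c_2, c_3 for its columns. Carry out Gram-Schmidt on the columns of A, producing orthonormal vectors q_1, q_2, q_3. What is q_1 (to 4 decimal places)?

q_1 = (-0.8944, 0.4472, 0.0000)

c_1 = (-2, 1, 0); ‖c_1‖ = 2.2361, so q_1 = (-0.8944, 0.4472, 0.0000).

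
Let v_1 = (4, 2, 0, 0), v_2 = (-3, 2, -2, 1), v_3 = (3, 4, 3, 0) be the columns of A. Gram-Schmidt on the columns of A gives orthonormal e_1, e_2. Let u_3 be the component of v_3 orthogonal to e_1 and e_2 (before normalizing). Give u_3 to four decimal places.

v_1 = (4, 2, 0, 0); ‖v_1‖ = 4.4721, so e_1 = (0.8944, 0.4472, 0.0000, 0.0000).
e_1·v_2 = 0.8944·(-3) + 0.4472·2 + 0.0000·(-2) + 0.0000·1 = -1.7889.
u_2 = v_2 + 1.7889·e_1 = (-1.4000, 2.8000, -2.0000, 1.0000).
‖u_2‖ = 3.8471, so e_2 = (-0.3639, 0.7278, -0.5199, 0.2599).
e_1·v_3 = 0.8944·3 + 0.4472·4 + 0.0000·3 + 0.0000·0 = 4.4721; e_2·v_3 = (-0.3639)·3 + 0.7278·4 + (-0.5199)·3 + 0.2599·0 = 0.2599.
u_3 = v_3 − 4.4721·e_1 − 0.2599·e_2 = (-0.9054, 1.8108, 3.1351, -0.0676).

u_3 = (-0.9054, 1.8108, 3.1351, -0.0676)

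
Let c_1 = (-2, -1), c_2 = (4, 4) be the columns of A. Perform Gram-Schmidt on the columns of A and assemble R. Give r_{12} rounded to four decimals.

c_1 = (-2, -1); ‖c_1‖ = 2.2361, so e_1 = (-0.8944, -0.4472).
r_{12} = e_1·c_2 = -5.3666.

r_{12} = -5.3666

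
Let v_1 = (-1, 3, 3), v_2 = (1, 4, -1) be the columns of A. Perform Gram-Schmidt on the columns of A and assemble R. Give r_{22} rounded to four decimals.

r_{22} = 3.8251

v_1 = (-1, 3, 3); ‖v_1‖ = 4.3589, so q_1 = (-0.2294, 0.6882, 0.6882).
q_1·v_2 = (-0.2294)·1 + 0.6882·4 + 0.6882·(-1) = 1.8353.
u_2 = v_2 − 1.8353·q_1 = (1.4211, 2.7368, -2.2632).
r_{22} = ‖u_2‖ = 3.8251.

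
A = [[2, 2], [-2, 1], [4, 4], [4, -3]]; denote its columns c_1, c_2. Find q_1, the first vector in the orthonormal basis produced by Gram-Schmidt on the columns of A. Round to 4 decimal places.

c_1 = (2, -2, 4, 4); ‖c_1‖ = 6.3246, so q_1 = (0.3162, -0.3162, 0.6325, 0.6325).

q_1 = (0.3162, -0.3162, 0.6325, 0.6325)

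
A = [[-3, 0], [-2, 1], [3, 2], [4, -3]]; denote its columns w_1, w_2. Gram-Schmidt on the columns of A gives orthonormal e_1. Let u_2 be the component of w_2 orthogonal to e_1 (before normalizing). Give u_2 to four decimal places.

u_2 = (-0.6316, 0.5789, 2.6316, -2.1579)

w_1 = (-3, -2, 3, 4); ‖w_1‖ = 6.1644, so e_1 = (-0.4867, -0.3244, 0.4867, 0.6489).
e_1·w_2 = (-0.4867)·0 + (-0.3244)·1 + 0.4867·2 + 0.6489·(-3) = -1.2978.
u_2 = w_2 + 1.2978·e_1 = (-0.6316, 0.5789, 2.6316, -2.1579).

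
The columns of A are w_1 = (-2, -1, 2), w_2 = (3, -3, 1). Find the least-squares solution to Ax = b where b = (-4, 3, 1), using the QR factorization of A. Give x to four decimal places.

q_1 = w_1/‖w_1‖ = (-2, -1, 2)/3.0000 = (-0.6667, -0.3333, 0.6667).
r_{12} = q_1·w_2 = -0.3333.
u_2 = w_2 + 0.3333·q_1 = (2.7778, -3.1111, 1.2222).
‖u_2‖ = 4.3461, so q_2 = (0.6391, -0.7158, 0.2812).
Qᵀb = (2.3333, -4.4228).
Back-substitute: x_2 = -4.4228/4.3461 = -1.0176.
x_1 = (2.3333 + 0.3333·(-1.0176))/3.0000 = 0.6647.

x = (0.6647, -1.0176)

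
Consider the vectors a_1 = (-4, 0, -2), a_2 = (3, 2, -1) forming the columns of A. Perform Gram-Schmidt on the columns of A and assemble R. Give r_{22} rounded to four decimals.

r_{22} = 3.0000

q_1 = a_1/‖a_1‖ = (-4, 0, -2)/4.4721 = (-0.8944, 0.0000, -0.4472).
r_{12} = q_1·a_2 = -2.2361.
u_2 = a_2 + 2.2361·q_1 = (1.0000, 2.0000, -2.0000).
r_{22} = ‖u_2‖ = 3.0000.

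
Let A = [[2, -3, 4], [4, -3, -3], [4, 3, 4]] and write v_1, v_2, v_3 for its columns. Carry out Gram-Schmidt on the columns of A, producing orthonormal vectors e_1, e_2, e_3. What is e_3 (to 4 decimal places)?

e_3 = (0.7845, -0.5883, 0.1961)

v_1 = (2, 4, 4); ‖v_1‖ = 6.0000, so e_1 = (0.3333, 0.6667, 0.6667).
e_1·v_2 = 0.3333·(-3) + 0.6667·(-3) + 0.6667·3 = -1.0000.
u_2 = v_2 + 1.0000·e_1 = (-2.6667, -2.3333, 3.6667).
‖u_2‖ = 5.0990, so e_2 = (-0.5230, -0.4576, 0.7191).
e_1·v_3 = 0.3333·4 + 0.6667·(-3) + 0.6667·4 = 2.0000; e_2·v_3 = (-0.5230)·4 + (-0.4576)·(-3) + 0.7191·4 = 2.1573.
u_3 = v_3 − 2.0000·e_1 − 2.1573·e_2 = (4.4615, -3.3462, 1.1154).
‖u_3‖ = 5.6874, so e_3 = (0.7845, -0.5883, 0.1961).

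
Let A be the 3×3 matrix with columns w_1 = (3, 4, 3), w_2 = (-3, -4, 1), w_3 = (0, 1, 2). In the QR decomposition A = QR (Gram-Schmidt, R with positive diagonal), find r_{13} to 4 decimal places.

r_{13} = 1.7150

w_1 = (3, 4, 3); ‖w_1‖ = 5.8310, so e_1 = (0.5145, 0.6860, 0.5145).
r_{13} = e_1·w_3 = 1.7150.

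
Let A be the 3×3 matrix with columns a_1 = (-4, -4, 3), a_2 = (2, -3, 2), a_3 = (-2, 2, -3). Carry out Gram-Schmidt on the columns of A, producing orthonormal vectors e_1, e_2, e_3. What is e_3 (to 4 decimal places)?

e_3 = (-0.0409, -0.5730, -0.8185)

e_1 = a_1/‖a_1‖ = (-4, -4, 3)/6.4031 = (-0.6247, -0.6247, 0.4685).
r_{12} = e_1·a_2 = 1.5617.
u_2 = a_2 − 1.5617·e_1 = (2.9756, -2.0244, 1.2683).
‖u_2‖ = 3.8159, so e_2 = (0.7798, -0.5305, 0.3324).
r_{13} = e_1·a_3 = -1.4056; r_{23} = e_2·a_3 = -3.6177.
u_3 = a_3 + 1.4056·e_1 + 3.6177·e_2 = (-0.0570, -0.7973, -1.1390).
‖u_3‖ = 1.3915, so e_3 = (-0.0409, -0.5730, -0.8185).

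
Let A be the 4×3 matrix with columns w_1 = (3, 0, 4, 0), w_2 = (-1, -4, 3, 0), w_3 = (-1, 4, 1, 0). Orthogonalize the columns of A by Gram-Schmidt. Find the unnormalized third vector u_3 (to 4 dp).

u_3 = (-2.2496, 1.8278, 1.6872, 0.0000)

w_1 = (3, 0, 4, 0); ‖w_1‖ = 5.0000, so e_1 = (0.6000, 0.0000, 0.8000, 0.0000).
e_1·w_2 = 0.6000·(-1) + 0.0000·(-4) + 0.8000·3 + 0.0000·0 = 1.8000.
u_2 = w_2 − 1.8000·e_1 = (-2.0800, -4.0000, 1.5600, 0.0000).
‖u_2‖ = 4.7707, so e_2 = (-0.4360, -0.8384, 0.3270, 0.0000).
e_1·w_3 = 0.6000·(-1) + 0.0000·4 + 0.8000·1 + 0.0000·0 = 0.2000; e_2·w_3 = (-0.4360)·(-1) + (-0.8384)·4 + 0.3270·1 + 0.0000·0 = -2.5908.
u_3 = w_3 − 0.2000·e_1 + 2.5908·e_2 = (-2.2496, 1.8278, 1.6872, 0.0000).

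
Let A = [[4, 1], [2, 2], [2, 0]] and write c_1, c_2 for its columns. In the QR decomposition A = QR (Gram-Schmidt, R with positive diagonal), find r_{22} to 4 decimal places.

c_1 = (4, 2, 2); ‖c_1‖ = 4.8990, so q_1 = (0.8165, 0.4082, 0.4082).
q_1·c_2 = 0.8165·1 + 0.4082·2 + 0.4082·0 = 1.6330.
u_2 = c_2 − 1.6330·q_1 = (-0.3333, 1.3333, -0.6667).
r_{22} = ‖u_2‖ = 1.5275.

r_{22} = 1.5275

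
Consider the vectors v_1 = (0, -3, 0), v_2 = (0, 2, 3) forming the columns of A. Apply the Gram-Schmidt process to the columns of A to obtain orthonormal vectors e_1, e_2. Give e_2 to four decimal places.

e_2 = (0.0000, 0.0000, 1.0000)

e_1 = v_1/‖v_1‖ = (0, -3, 0)/3.0000 = (0.0000, -1.0000, 0.0000).
r_{12} = e_1·v_2 = -2.0000.
u_2 = v_2 + 2.0000·e_1 = (0.0000, 0.0000, 3.0000).
‖u_2‖ = 3.0000, so e_2 = (0.0000, 0.0000, 1.0000).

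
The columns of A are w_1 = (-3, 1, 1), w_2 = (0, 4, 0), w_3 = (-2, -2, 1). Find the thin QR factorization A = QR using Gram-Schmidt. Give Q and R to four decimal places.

q_1 = w_1/‖w_1‖ = (-3, 1, 1)/3.3166 = (-0.9045, 0.3015, 0.3015).
r_{12} = q_1·w_2 = 1.2060.
u_2 = w_2 − 1.2060·q_1 = (1.0909, 3.6364, -0.3636).
‖u_2‖ = 3.8139, so q_2 = (0.2860, 0.9535, -0.0953).
r_{13} = q_1·w_3 = 1.5076; r_{23} = q_2·w_3 = -2.5743.
u_3 = w_3 − 1.5076·q_1 + 2.5743·q_2 = (0.1000, 0.0000, 0.3000).
‖u_3‖ = 0.3162, so q_3 = (0.3162, 0.0000, 0.9487).

Q = [[-0.9045, 0.2860, 0.3162], [0.3015, 0.9535, 0.0000], [0.3015, -0.0953, 0.9487]], R = [[3.3166, 1.2060, 1.5076], [0.0000, 3.8139, -2.5743], [0.0000, 0.0000, 0.3162]]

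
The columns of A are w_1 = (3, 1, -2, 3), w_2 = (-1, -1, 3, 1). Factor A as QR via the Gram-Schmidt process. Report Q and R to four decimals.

q_1 = w_1/‖w_1‖ = (3, 1, -2, 3)/4.7958 = (0.6255, 0.2085, -0.4170, 0.6255).
r_{12} = q_1·w_2 = -1.4596.
u_2 = w_2 + 1.4596·q_1 = (-0.0870, -0.6957, 2.3913, 1.9130).
‖u_2‖ = 3.1416, so q_2 = (-0.0277, -0.2214, 0.7612, 0.6089).

Q = [[0.6255, -0.0277], [0.2085, -0.2214], [-0.4170, 0.7612], [0.6255, 0.6089]], R = [[4.7958, -1.4596], [0.0000, 3.1416]]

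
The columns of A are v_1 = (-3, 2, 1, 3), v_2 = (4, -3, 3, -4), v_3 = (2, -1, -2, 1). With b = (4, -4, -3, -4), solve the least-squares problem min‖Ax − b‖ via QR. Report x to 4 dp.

x = (-1.7674, -0.2582, 0.1887)

q_1 = v_1/‖v_1‖ = (-3, 2, 1, 3)/4.7958 = (-0.6255, 0.4170, 0.2085, 0.6255).
r_{12} = q_1·v_2 = -5.6299.
u_2 = v_2 + 5.6299·q_1 = (0.4783, -0.6522, 4.1739, -0.4783).
‖u_2‖ = 4.2784, so q_2 = (0.1118, -0.1524, 0.9756, -0.1118).
r_{13} = q_1·v_3 = -1.4596; r_{23} = q_2·v_3 = -1.6870.
u_3 = v_3 + 1.4596·q_1 + 1.6870·q_2 = (1.2755, -0.6485, -0.0499, 1.7245).
‖u_3‖ = 2.2414, so q_3 = (0.5691, -0.2893, -0.0223, 0.7694).
Qᵀb = (-7.2980, -1.4227, 0.4228).
Back-substitute: x_3 = 0.4228/2.2414 = 0.1887.
x_2 = (-1.4227 + 1.6870·0.1887)/4.2784 = -0.2582.
x_1 = (-7.2980 + 5.6299·(-0.2582) + 1.4596·0.1887)/4.7958 = -1.7674.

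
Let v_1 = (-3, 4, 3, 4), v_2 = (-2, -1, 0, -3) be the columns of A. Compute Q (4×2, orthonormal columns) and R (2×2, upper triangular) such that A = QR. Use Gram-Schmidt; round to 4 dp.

Q = [[-0.4243, -0.7506], [0.5657, -0.0577], [0.4243, 0.1732], [0.5657, -0.6351]], R = [[7.0711, -1.4142], [0.0000, 3.4641]]

q_1 = v_1/‖v_1‖ = (-3, 4, 3, 4)/7.0711 = (-0.4243, 0.5657, 0.4243, 0.5657).
r_{12} = q_1·v_2 = -1.4142.
u_2 = v_2 + 1.4142·q_1 = (-2.6000, -0.2000, 0.6000, -2.2000).
‖u_2‖ = 3.4641, so q_2 = (-0.7506, -0.0577, 0.1732, -0.6351).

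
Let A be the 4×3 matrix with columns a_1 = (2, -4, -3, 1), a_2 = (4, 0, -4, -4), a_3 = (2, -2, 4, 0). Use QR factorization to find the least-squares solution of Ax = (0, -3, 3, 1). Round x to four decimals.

q_1 = a_1/‖a_1‖ = (2, -4, -3, 1)/5.4772 = (0.3651, -0.7303, -0.5477, 0.1826).
r_{12} = q_1·a_2 = 2.9212.
u_2 = a_2 − 2.9212·q_1 = (2.9333, 2.1333, -2.4000, -4.5333).
‖u_2‖ = 6.2823, so q_2 = (0.4669, 0.3396, -0.3820, -0.7216).
r_{13} = q_1·a_3 = 0.0000; r_{23} = q_2·a_3 = -1.2734.
u_3 = a_3 + 0.0000·q_1 + 1.2734·q_2 = (2.5946, -1.5676, 3.5135, -0.9189).
‖u_3‖ = 4.7306, so q_3 = (0.5485, -0.3314, 0.7427, -0.1943).
Qᵀb = (0.7303, -2.8864, 3.0280).
Back-substitute: x_3 = 3.0280/4.7306 = 0.6401.
x_2 = (-2.8864 + 1.2734·0.6401)/6.2823 = -0.3297.
x_1 = (0.7303 − 2.9212·(-0.3297) + 0.0000·0.6401)/5.4772 = 0.3092.

x = (0.3092, -0.3297, 0.6401)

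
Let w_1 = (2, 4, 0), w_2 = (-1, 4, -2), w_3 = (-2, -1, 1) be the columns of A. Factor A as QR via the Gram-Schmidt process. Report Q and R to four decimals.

w_1 = (2, 4, 0); ‖w_1‖ = 4.4721, so q_1 = (0.4472, 0.8944, 0.0000).
q_1·w_2 = 0.4472·(-1) + 0.8944·4 + 0.0000·(-2) = 3.1305.
u_2 = w_2 − 3.1305·q_1 = (-2.4000, 1.2000, -2.0000).
‖u_2‖ = 3.3466, so q_2 = (-0.7171, 0.3586, -0.5976).
q_1·w_3 = 0.4472·(-2) + 0.8944·(-1) + 0.0000·1 = -1.7889; q_2·w_3 = (-0.7171)·(-2) + 0.3586·(-1) + (-0.5976)·1 = 0.4781.
u_3 = w_3 + 1.7889·q_1 − 0.4781·q_2 = (-0.8571, 0.4286, 1.2857).
‖u_3‖ = 1.6036, so q_3 = (-0.5345, 0.2673, 0.8018).

Q = [[0.4472, -0.7171, -0.5345], [0.8944, 0.3586, 0.2673], [0.0000, -0.5976, 0.8018]], R = [[4.4721, 3.1305, -1.7889], [0.0000, 3.3466, 0.4781], [0.0000, 0.0000, 1.6036]]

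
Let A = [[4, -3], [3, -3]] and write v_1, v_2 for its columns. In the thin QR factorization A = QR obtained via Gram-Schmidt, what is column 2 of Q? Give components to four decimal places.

v_1 = (4, 3); ‖v_1‖ = 5.0000, so e_1 = (0.8000, 0.6000).
e_1·v_2 = 0.8000·(-3) + 0.6000·(-3) = -4.2000.
u_2 = v_2 + 4.2000·e_1 = (0.3600, -0.4800).
‖u_2‖ = 0.6000, so e_2 = (0.6000, -0.8000).

e_2 = (0.6000, -0.8000)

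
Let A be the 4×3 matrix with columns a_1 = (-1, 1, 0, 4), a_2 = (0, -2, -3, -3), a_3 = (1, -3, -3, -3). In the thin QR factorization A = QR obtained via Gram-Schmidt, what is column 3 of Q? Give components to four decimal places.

e_1 = a_1/‖a_1‖ = (-1, 1, 0, 4)/4.2426 = (-0.2357, 0.2357, 0.0000, 0.9428).
r_{12} = e_1·a_2 = -3.2998.
u_2 = a_2 + 3.2998·e_1 = (-0.7778, -1.2222, -3.0000, 0.1111).
‖u_2‖ = 3.3333, so e_2 = (-0.2333, -0.3667, -0.9000, 0.0333).
r_{13} = e_1·a_3 = -3.7712; r_{23} = e_2·a_3 = 3.4667.
u_3 = a_3 + 3.7712·e_1 − 3.4667·e_2 = (0.9200, -0.8400, 0.1200, 0.4400).
‖u_3‖ = 1.3266, so e_3 = (0.6935, -0.6332, 0.0905, 0.3317).

e_3 = (0.6935, -0.6332, 0.0905, 0.3317)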